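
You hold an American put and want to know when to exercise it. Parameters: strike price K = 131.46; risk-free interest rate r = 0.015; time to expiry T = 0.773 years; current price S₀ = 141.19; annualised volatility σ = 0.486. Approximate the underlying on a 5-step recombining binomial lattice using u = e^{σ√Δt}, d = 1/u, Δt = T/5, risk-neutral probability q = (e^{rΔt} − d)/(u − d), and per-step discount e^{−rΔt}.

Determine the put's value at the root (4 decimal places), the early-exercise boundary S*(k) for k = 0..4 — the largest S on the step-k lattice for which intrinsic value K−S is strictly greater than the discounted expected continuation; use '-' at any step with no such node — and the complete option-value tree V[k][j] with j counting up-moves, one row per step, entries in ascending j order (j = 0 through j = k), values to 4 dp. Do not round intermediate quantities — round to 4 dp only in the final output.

Δt=0.15460, u=1.21057, d=0.82606, q=0.45841, disc=e^(-rΔt)=0.99768
k=5 terminal: V=max(K-S,0) → 77.1532 51.8745 14.8290 0.0000 0.0000 0.0000
k=4: j=0 S=65.7422 intr=65.7178 cont=65.4133 V=65.7178[EX]; j=1 S=96.3439 intr=35.1161 cont=34.8116 V=35.1161[EX]; j=2 S=141.1900 intr=0.0000 cont=8.0126 V=8.0126[hold]; j=3 S=206.9111 intr=0.0000 cont=0.0000 V=0.0000[hold]; j=4 S=303.2240 intr=0.0000 cont=0.0000 V=0.0000[hold]  S*(4)=96.3439
k=3: j=0 S=79.5855 intr=51.8745 cont=51.5700 V=51.8745[EX]; j=1 S=116.6310 intr=14.8290 cont=22.6391 V=22.6391[hold]; j=2 S=170.9204 intr=0.0000 cont=4.3295 V=4.3295[hold]; j=3 S=250.4804 intr=0.0000 cont=0.0000 V=0.0000[hold]  S*(3)=79.5855
k=2: j=0 S=96.3439 intr=35.1161 cont=38.3835 V=38.3835[hold]; j=1 S=141.1900 intr=0.0000 cont=14.2128 V=14.2128[hold]; j=2 S=206.9111 intr=0.0000 cont=2.3394 V=2.3394[hold]  S*(2)=-
k=1: j=0 S=116.6310 intr=14.8290 cont=27.2402 V=27.2402[hold]; j=1 S=170.9204 intr=0.0000 cont=8.7496 V=8.7496[hold]  S*(1)=-
k=0: j=0 S=141.1900 intr=0.0000 cont=18.7204 V=18.7204[hold]  S*(0)=-

price = 18.7204
boundary = - - - 79.5855 96.3439
tree:
18.7204
27.2402 8.7496
38.3835 14.2128 2.3394
51.8745 22.6391 4.3295 0.0000
65.7178 35.1161 8.0126 0.0000 0.0000
77.1532 51.8745 14.8290 0.0000 0.0000 0.0000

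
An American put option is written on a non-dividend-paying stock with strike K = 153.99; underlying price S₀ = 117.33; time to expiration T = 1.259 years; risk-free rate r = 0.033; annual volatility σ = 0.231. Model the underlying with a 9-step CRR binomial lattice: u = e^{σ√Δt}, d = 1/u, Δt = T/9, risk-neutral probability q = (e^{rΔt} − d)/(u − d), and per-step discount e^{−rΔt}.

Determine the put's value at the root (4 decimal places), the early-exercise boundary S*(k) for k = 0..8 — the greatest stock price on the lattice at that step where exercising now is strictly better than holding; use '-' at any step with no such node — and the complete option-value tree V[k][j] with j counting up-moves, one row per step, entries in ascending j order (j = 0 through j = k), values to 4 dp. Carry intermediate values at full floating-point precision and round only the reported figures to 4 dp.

Δt=0.13989  u=1.09024  d=0.91723  q=0.50516  discount=0.99539
step 9 (expiry): payoffs max(K−S,0) = 100.0750 89.9054 77.8175 63.4496 46.3715 26.0721 1.9438 0.0000 0.0000 0.0000
step 8: (k=8,j=0): S=58.7803, (K−S)⁺=95.2097, hold=94.5005 ⇒ V=95.2097 exercise | (k=8,j=1): S=69.8676, (K−S)⁺=84.1224, hold=83.4131 ⇒ V=84.1224 exercise | (k=8,j=2): S=83.0463, (K−S)⁺=70.9437, hold=70.2344 ⇒ V=70.9437 exercise | (k=8,j=3): S=98.7108, (K−S)⁺=55.2792, hold=54.5700 ⇒ V=55.2792 exercise | (k=8,j=4): S=117.3300, (K−S)⁺=36.6600, hold=35.9508 ⇒ V=36.6600 exercise | (k=8,j=5): S=139.4612, (K−S)⁺=14.5288, hold=13.8196 ⇒ V=14.5288 exercise | (k=8,j=6): S=165.7669, (K−S)⁺=0.0000, hold=0.9574 ⇒ V=0.9574 continue | (k=8,j=7): S=197.0344, (K−S)⁺=0.0000, hold=0.0000 ⇒ V=0.0000 continue | (k=8,j=8): S=234.1997, (K−S)⁺=0.0000, hold=0.0000 ⇒ V=0.0000 continue  boundary S*=139.4612
step 7: (k=7,j=0): S=64.0846, (K−S)⁺=89.9054, hold=89.1961 ⇒ V=89.9054 exercise | (k=7,j=1): S=76.1725, (K−S)⁺=77.8175, hold=77.1083 ⇒ V=77.8175 exercise | (k=7,j=2): S=90.5404, (K−S)⁺=63.4496, hold=62.7403 ⇒ V=63.4496 exercise | (k=7,j=3): S=107.6185, (K−S)⁺=46.3715, hold=45.6623 ⇒ V=46.3715 exercise | (k=7,j=4): S=127.9179, (K−S)⁺=26.0721, hold=25.3629 ⇒ V=26.0721 exercise | (k=7,j=5): S=152.0462, (K−S)⁺=1.9438, hold=7.6378 ⇒ V=7.6378 continue | (k=7,j=6): S=180.7257, (K−S)⁺=0.0000, hold=0.4716 ⇒ V=0.4716 continue | (k=7,j=7): S=214.8148, (K−S)⁺=0.0000, hold=0.0000 ⇒ V=0.0000 continue  boundary S*=127.9179
step 6: (k=6,j=0): S=69.8676, (K−S)⁺=84.1224, hold=83.4131 ⇒ V=84.1224 exercise | (k=6,j=1): S=83.0463, (K−S)⁺=70.9437, hold=70.2344 ⇒ V=70.9437 exercise | (k=6,j=2): S=98.7108, (K−S)⁺=55.2792, hold=54.5700 ⇒ V=55.2792 exercise | (k=6,j=3): S=117.3300, (K−S)⁺=36.6600, hold=35.9508 ⇒ V=36.6600 exercise | (k=6,j=4): S=139.4612, (K−S)⁺=14.5288, hold=16.6827 ⇒ V=16.6827 continue | (k=6,j=5): S=165.7669, (K−S)⁺=0.0000, hold=3.9992 ⇒ V=3.9992 continue | (k=6,j=6): S=197.0344, (K−S)⁺=0.0000, hold=0.2323 ⇒ V=0.2323 continue  boundary S*=117.3300
step 5: (k=5,j=0): S=76.1725, (K−S)⁺=77.8175, hold=77.1083 ⇒ V=77.8175 exercise | (k=5,j=1): S=90.5404, (K−S)⁺=63.4496, hold=62.7403 ⇒ V=63.4496 exercise | (k=5,j=2): S=107.6185, (K−S)⁺=46.3715, hold=45.6623 ⇒ V=46.3715 exercise | (k=5,j=3): S=127.9179, (K−S)⁺=26.0721, hold=26.4459 ⇒ V=26.4459 continue | (k=5,j=4): S=152.0462, (K−S)⁺=1.9438, hold=10.2282 ⇒ V=10.2282 continue | (k=5,j=5): S=180.7257, (K−S)⁺=0.0000, hold=2.0867 ⇒ V=2.0867 continue  boundary S*=107.6185
step 4: (k=4,j=0): S=83.0463, (K−S)⁺=70.9437, hold=70.2344 ⇒ V=70.9437 exercise | (k=4,j=1): S=98.7108, (K−S)⁺=55.2792, hold=54.5700 ⇒ V=55.2792 exercise | (k=4,j=2): S=117.3300, (K−S)⁺=36.6600, hold=36.1387 ⇒ V=36.6600 exercise | (k=4,j=3): S=139.4612, (K−S)⁺=14.5288, hold=18.1693 ⇒ V=18.1693 continue | (k=4,j=4): S=165.7669, (K−S)⁺=0.0000, hold=6.0873 ⇒ V=6.0873 continue  boundary S*=117.3300
step 3: (k=3,j=0): S=90.5404, (K−S)⁺=63.4496, hold=62.7403 ⇒ V=63.4496 exercise | (k=3,j=1): S=107.6185, (K−S)⁺=46.3715, hold=45.6623 ⇒ V=46.3715 exercise | (k=3,j=2): S=127.9179, (K−S)⁺=26.0721, hold=27.1935 ⇒ V=27.1935 continue | (k=3,j=3): S=152.0462, (K−S)⁺=1.9438, hold=12.0104 ⇒ V=12.0104 continue  boundary S*=107.6185
step 2: (k=2,j=0): S=98.7108, (K−S)⁺=55.2792, hold=54.5700 ⇒ V=55.2792 exercise | (k=2,j=1): S=117.3300, (K−S)⁺=36.6600, hold=36.5146 ⇒ V=36.6600 exercise | (k=2,j=2): S=139.4612, (K−S)⁺=14.5288, hold=19.4337 ⇒ V=19.4337 continue  boundary S*=117.3300
step 1: (k=1,j=0): S=107.6185, (K−S)⁺=46.3715, hold=45.6623 ⇒ V=46.3715 exercise | (k=1,j=1): S=127.9179, (K−S)⁺=26.0721, hold=27.8292 ⇒ V=27.8292 continue  boundary S*=107.6185
step 0: (k=0,j=0): S=117.3300, (K−S)⁺=36.6600, hold=36.8343 ⇒ V=36.8343 continue  boundary S*=-

price = 36.8343
boundary = - 107.6185 117.3300 107.6185 117.3300 107.6185 117.3300 127.9179 139.4612
tree:
36.8343
46.3715 27.8292
55.2792 36.6600 19.4337
63.4496 46.3715 27.1935 12.0104
70.9437 55.2792 36.6600 18.1693 6.0873
77.8175 63.4496 46.3715 26.4459 10.2282 2.0867
84.1224 70.9437 55.2792 36.6600 16.6827 3.9992 0.2323
89.9054 77.8175 63.4496 46.3715 26.0721 7.6378 0.4716 0.0000
95.2097 84.1224 70.9437 55.2792 36.6600 14.5288 0.9574 0.0000 0.0000
100.0750 89.9054 77.8175 63.4496 46.3715 26.0721 1.9438 0.0000 0.0000 0.0000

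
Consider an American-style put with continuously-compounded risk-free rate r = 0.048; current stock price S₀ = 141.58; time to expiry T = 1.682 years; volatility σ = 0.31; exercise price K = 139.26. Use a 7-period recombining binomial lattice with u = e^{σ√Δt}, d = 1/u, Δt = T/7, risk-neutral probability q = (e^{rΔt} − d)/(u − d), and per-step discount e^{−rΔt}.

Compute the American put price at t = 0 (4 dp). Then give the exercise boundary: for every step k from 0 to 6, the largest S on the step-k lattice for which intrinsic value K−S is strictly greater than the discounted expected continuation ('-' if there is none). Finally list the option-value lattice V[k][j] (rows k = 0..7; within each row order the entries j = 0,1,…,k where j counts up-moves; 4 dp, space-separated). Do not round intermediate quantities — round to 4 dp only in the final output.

price = 17.3312
boundary = - - - 89.7465 77.0943 89.7465 104.4750
tree:
17.3312
25.4428 9.6252
36.1585 15.3217 4.1543
49.5135 23.6479 7.3545 1.0519
62.1657 35.0960 12.7533 2.1286 0.0000
73.0341 49.5135 21.4987 4.3075 0.0000 0.0000
82.3704 62.1657 34.7850 8.7167 0.0000 0.0000 0.0000
90.3905 73.0341 49.5135 17.6394 0.0000 0.0000 0.0000 0.0000

params: Δt=0.24029 u=1.16411 d=0.85902 q=0.50011 e^(-rΔt)=0.98853
t_7 payoffs: 90.3905 73.0341 49.5135 17.6394 0.0000 0.0000 0.0000 0.0000
t_6: node(6,0) S=56.8896 payoff=82.3704 vs cont=80.7734 → 82.3704 [stop]  node(6,1) S=77.0943 payoff=62.1657 vs cont=60.5687 → 62.1657 [stop]  node(6,2) S=104.4750 payoff=34.7850 vs cont=33.1881 → 34.7850 [stop]  node(6,3) S=141.5800 payoff=0.0000 vs cont=8.7167 → 8.7167 [wait]  node(6,4) S=191.8632 payoff=0.0000 vs cont=0.0000 → 0.0000 [wait]  node(6,5) S=260.0047 payoff=0.0000 vs cont=0.0000 → 0.0000 [wait]  node(6,6) S=352.3473 payoff=0.0000 vs cont=0.0000 → 0.0000 [wait]  ⇒ S*(6)=104.4750
t_5: node(5,0) S=66.2259 payoff=73.0341 vs cont=71.4372 → 73.0341 [stop]  node(5,1) S=89.7465 payoff=49.5135 vs cont=47.9166 → 49.5135 [stop]  node(5,2) S=121.6206 payoff=17.6394 vs cont=21.4987 → 21.4987 [wait]  node(5,3) S=164.8150 payoff=0.0000 vs cont=4.3075 → 4.3075 [wait]  node(5,4) S=223.3502 payoff=0.0000 vs cont=0.0000 → 0.0000 [wait]  node(5,5) S=302.6747 payoff=0.0000 vs cont=0.0000 → 0.0000 [wait]  ⇒ S*(5)=89.7465
t_4: node(4,0) S=77.0943 payoff=62.1657 vs cont=60.5687 → 62.1657 [stop]  node(4,1) S=104.4750 payoff=34.7850 vs cont=35.0960 → 35.0960 [wait]  node(4,2) S=141.5800 payoff=0.0000 vs cont=12.7533 → 12.7533 [wait]  node(4,3) S=191.8632 payoff=0.0000 vs cont=2.1286 → 2.1286 [wait]  node(4,4) S=260.0047 payoff=0.0000 vs cont=0.0000 → 0.0000 [wait]  ⇒ S*(4)=77.0943
t_3: node(3,0) S=89.7465 payoff=49.5135 vs cont=48.0703 → 49.5135 [stop]  node(3,1) S=121.6206 payoff=17.6394 vs cont=23.6479 → 23.6479 [wait]  node(3,2) S=164.8150 payoff=0.0000 vs cont=7.3545 → 7.3545 [wait]  node(3,3) S=223.3502 payoff=0.0000 vs cont=1.0519 → 1.0519 [wait]  ⇒ S*(3)=89.7465
t_2: node(2,0) S=104.4750 payoff=34.7850 vs cont=36.1585 → 36.1585 [wait]  node(2,1) S=141.5800 payoff=0.0000 vs cont=15.3217 → 15.3217 [wait]  node(2,2) S=191.8632 payoff=0.0000 vs cont=4.1543 → 4.1543 [wait]  ⇒ S*(2)=-
t_1: node(1,0) S=121.6206 payoff=17.6394 vs cont=25.4428 → 25.4428 [wait]  node(1,1) S=164.8150 payoff=0.0000 vs cont=9.6252 → 9.6252 [wait]  ⇒ S*(1)=-
t_0: node(0,0) S=141.5800 payoff=0.0000 vs cont=17.3312 → 17.3312 [wait]  ⇒ S*(0)=-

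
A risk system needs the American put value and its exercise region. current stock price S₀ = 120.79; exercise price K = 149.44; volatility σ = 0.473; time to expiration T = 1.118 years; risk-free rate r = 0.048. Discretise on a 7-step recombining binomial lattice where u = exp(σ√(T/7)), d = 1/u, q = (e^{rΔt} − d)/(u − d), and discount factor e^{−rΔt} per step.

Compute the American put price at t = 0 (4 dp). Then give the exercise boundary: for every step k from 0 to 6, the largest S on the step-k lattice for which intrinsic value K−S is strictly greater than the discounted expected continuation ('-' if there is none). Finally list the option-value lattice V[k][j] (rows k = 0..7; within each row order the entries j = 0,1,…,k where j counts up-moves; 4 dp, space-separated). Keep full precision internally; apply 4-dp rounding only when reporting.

price = 39.1251
boundary = - - 82.7639 68.5087 82.7639 99.9852 120.7900
tree:
39.1251
51.9995 25.4241
66.6761 36.5009 13.5020
80.9313 50.4949 21.5104 4.8032
92.7312 66.6761 33.2962 8.7350 0.5026
102.4987 80.9313 49.4548 15.8431 0.9613 0.0000
110.5838 92.7312 66.6761 28.6500 1.8385 0.0000 0.0000
117.2764 102.4987 80.9313 49.4548 3.5162 0.0000 0.0000 0.0000

params: Δt=0.15971 u=1.20808 d=0.82776 q=0.47312 e^(-rΔt)=0.99236
t_7 payoffs: 117.2764 102.4987 80.9313 49.4548 3.5162 0.0000 0.0000 0.0000
t_6: node(6,0) S=38.8562 payoff=110.5838 vs cont=109.4425 → 110.5838 [stop]  node(6,1) S=56.7088 payoff=92.7312 vs cont=91.5899 → 92.7312 [stop]  node(6,2) S=82.7639 payoff=66.6761 vs cont=65.5349 → 66.6761 [stop]  node(6,3) S=120.7900 payoff=28.6500 vs cont=27.5087 → 28.6500 [stop]  node(6,4) S=176.2874 payoff=0.0000 vs cont=1.8385 → 1.8385 [wait]  node(6,5) S=257.2832 payoff=0.0000 vs cont=0.0000 → 0.0000 [wait]  node(6,6) S=375.4929 payoff=0.0000 vs cont=0.0000 → 0.0000 [wait]  ⇒ S*(6)=120.7900
t_5: node(5,0) S=46.9413 payoff=102.4987 vs cont=101.3574 → 102.4987 [stop]  node(5,1) S=68.5087 payoff=80.9313 vs cont=79.7900 → 80.9313 [stop]  node(5,2) S=99.9852 payoff=49.4548 vs cont=48.3135 → 49.4548 [stop]  node(5,3) S=145.9238 payoff=3.5162 vs cont=15.8431 → 15.8431 [wait]  node(5,4) S=212.9690 payoff=0.0000 vs cont=0.9613 → 0.9613 [wait]  node(5,5) S=310.8183 payoff=0.0000 vs cont=0.0000 → 0.0000 [wait]  ⇒ S*(5)=99.9852
t_4: node(4,0) S=56.7088 payoff=92.7312 vs cont=91.5899 → 92.7312 [stop]  node(4,1) S=82.7639 payoff=66.6761 vs cont=65.5349 → 66.6761 [stop]  node(4,2) S=120.7900 payoff=28.6500 vs cont=33.2962 → 33.2962 [wait]  node(4,3) S=176.2874 payoff=0.0000 vs cont=8.7350 → 8.7350 [wait]  node(4,4) S=257.2832 payoff=0.0000 vs cont=0.5026 → 0.5026 [wait]  ⇒ S*(4)=82.7639
t_3: node(3,0) S=68.5087 payoff=80.9313 vs cont=79.7900 → 80.9313 [stop]  node(3,1) S=99.9852 payoff=49.4548 vs cont=50.4949 → 50.4949 [wait]  node(3,2) S=145.9238 payoff=3.5162 vs cont=21.5104 → 21.5104 [wait]  node(3,3) S=212.9690 payoff=0.0000 vs cont=4.8032 → 4.8032 [wait]  ⇒ S*(3)=68.5087
t_2: node(2,0) S=82.7639 payoff=66.6761 vs cont=66.0232 → 66.6761 [stop]  node(2,1) S=120.7900 payoff=28.6500 vs cont=36.5009 → 36.5009 [wait]  node(2,2) S=176.2874 payoff=0.0000 vs cont=13.5020 → 13.5020 [wait]  ⇒ S*(2)=82.7639
t_1: node(1,0) S=99.9852 payoff=49.4548 vs cont=51.9995 → 51.9995 [wait]  node(1,1) S=145.9238 payoff=3.5162 vs cont=25.4241 → 25.4241 [wait]  ⇒ S*(1)=-
t_0: node(0,0) S=120.7900 payoff=28.6500 vs cont=39.1251 → 39.1251 [wait]  ⇒ S*(0)=-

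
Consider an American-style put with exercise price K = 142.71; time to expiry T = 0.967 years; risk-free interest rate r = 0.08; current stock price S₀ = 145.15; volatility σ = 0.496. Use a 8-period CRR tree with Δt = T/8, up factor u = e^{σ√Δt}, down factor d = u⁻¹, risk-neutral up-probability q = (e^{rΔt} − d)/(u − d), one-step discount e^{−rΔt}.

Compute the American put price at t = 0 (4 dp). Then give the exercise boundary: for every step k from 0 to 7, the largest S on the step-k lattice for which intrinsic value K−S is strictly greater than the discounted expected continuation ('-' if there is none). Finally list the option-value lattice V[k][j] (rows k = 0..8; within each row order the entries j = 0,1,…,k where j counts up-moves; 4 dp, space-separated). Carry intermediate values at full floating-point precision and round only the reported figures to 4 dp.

Δt=0.12087  u=1.18821  d=0.84160  q=0.48503  discount=0.99038
step 8 (expiry): payoffs max(K−S,0) = 106.1772 91.1318 69.8901 39.9005 0.0000 0.0000 0.0000 0.0000 0.0000
step 7: (k=7,j=0): S=43.4085, (K−S)⁺=99.3015, hold=97.9282 ⇒ V=99.3015 exercise | (k=7,j=1): S=61.2855, (K−S)⁺=81.4245, hold=80.0511 ⇒ V=81.4245 exercise | (k=7,j=2): S=86.5250, (K−S)⁺=56.1850, hold=54.8116 ⇒ V=56.1850 exercise | (k=7,j=3): S=122.1589, (K−S)⁺=20.5511, hold=20.3498 ⇒ V=20.5511 exercise | (k=7,j=4): S=172.4681, (K−S)⁺=0.0000, hold=0.0000 ⇒ V=0.0000 continue | (k=7,j=5): S=243.4963, (K−S)⁺=0.0000, hold=0.0000 ⇒ V=0.0000 continue | (k=7,j=6): S=343.7764, (K−S)⁺=0.0000, hold=0.0000 ⇒ V=0.0000 continue | (k=7,j=7): S=485.3551, (K−S)⁺=0.0000, hold=0.0000 ⇒ V=0.0000 continue  boundary S*=122.1589
step 6: (k=6,j=0): S=51.5782, (K−S)⁺=91.1318, hold=89.7584 ⇒ V=91.1318 exercise | (k=6,j=1): S=72.8199, (K−S)⁺=69.8901, hold=68.5168 ⇒ V=69.8901 exercise | (k=6,j=2): S=102.8095, (K−S)⁺=39.9005, hold=38.5271 ⇒ V=39.9005 exercise | (k=6,j=3): S=145.1500, (K−S)⁺=0.0000, hold=10.4813 ⇒ V=10.4813 continue | (k=6,j=4): S=204.9277, (K−S)⁺=0.0000, hold=0.0000 ⇒ V=0.0000 continue | (k=6,j=5): S=289.3238, (K−S)⁺=0.0000, hold=0.0000 ⇒ V=0.0000 continue | (k=6,j=6): S=408.4772, (K−S)⁺=0.0000, hold=0.0000 ⇒ V=0.0000 continue  boundary S*=102.8095
step 5: (k=5,j=0): S=61.2855, (K−S)⁺=81.4245, hold=80.0511 ⇒ V=81.4245 exercise | (k=5,j=1): S=86.5250, (K−S)⁺=56.1850, hold=54.8116 ⇒ V=56.1850 exercise | (k=5,j=2): S=122.1589, (K−S)⁺=20.5511, hold=25.3846 ⇒ V=25.3846 continue | (k=5,j=3): S=172.4681, (K−S)⁺=0.0000, hold=5.3456 ⇒ V=5.3456 continue | (k=5,j=4): S=243.4963, (K−S)⁺=0.0000, hold=0.0000 ⇒ V=0.0000 continue | (k=5,j=5): S=343.7764, (K−S)⁺=0.0000, hold=0.0000 ⇒ V=0.0000 continue  boundary S*=86.5250
step 4: (k=4,j=0): S=72.8199, (K−S)⁺=69.8901, hold=68.5168 ⇒ V=69.8901 exercise | (k=4,j=1): S=102.8095, (K−S)⁺=39.9005, hold=40.8490 ⇒ V=40.8490 continue | (k=4,j=2): S=145.1500, (K−S)⁺=0.0000, hold=15.5144 ⇒ V=15.5144 continue | (k=4,j=3): S=204.9277, (K−S)⁺=0.0000, hold=2.7263 ⇒ V=2.7263 continue | (k=4,j=4): S=289.3238, (K−S)⁺=0.0000, hold=0.0000 ⇒ V=0.0000 continue  boundary S*=72.8199
step 3: (k=3,j=0): S=86.5250, (K−S)⁺=56.1850, hold=55.2673 ⇒ V=56.1850 exercise | (k=3,j=1): S=122.1589, (K−S)⁺=20.5511, hold=28.2861 ⇒ V=28.2861 continue | (k=3,j=2): S=172.4681, (K−S)⁺=0.0000, hold=9.2222 ⇒ V=9.2222 continue | (k=3,j=3): S=243.4963, (K−S)⁺=0.0000, hold=1.3905 ⇒ V=1.3905 continue  boundary S*=86.5250
step 2: (k=2,j=0): S=102.8095, (K−S)⁺=39.9005, hold=42.2427 ⇒ V=42.2427 continue | (k=2,j=1): S=145.1500, (K−S)⁺=0.0000, hold=18.8563 ⇒ V=18.8563 continue | (k=2,j=2): S=204.9277, (K−S)⁺=0.0000, hold=5.3714 ⇒ V=5.3714 continue  boundary S*=-
step 1: (k=1,j=0): S=122.1589, (K−S)⁺=20.5511, hold=30.6022 ⇒ V=30.6022 continue | (k=1,j=1): S=172.4681, (K−S)⁺=0.0000, hold=12.1972 ⇒ V=12.1972 continue  boundary S*=-
step 0: (k=0,j=0): S=145.1500, (K−S)⁺=0.0000, hold=21.4666 ⇒ V=21.4666 continue  boundary S*=-

price = 21.4666
boundary = - - - 86.5250 72.8199 86.5250 102.8095 122.1589
tree:
21.4666
30.6022 12.1972
42.2427 18.8563 5.3714
56.1850 28.2861 9.2222 1.3905
69.8901 40.8490 15.5144 2.7263 0.0000
81.4245 56.1850 25.3846 5.3456 0.0000 0.0000
91.1318 69.8901 39.9005 10.4813 0.0000 0.0000 0.0000
99.3015 81.4245 56.1850 20.5511 0.0000 0.0000 0.0000 0.0000
106.1772 91.1318 69.8901 39.9005 0.0000 0.0000 0.0000 0.0000 0.0000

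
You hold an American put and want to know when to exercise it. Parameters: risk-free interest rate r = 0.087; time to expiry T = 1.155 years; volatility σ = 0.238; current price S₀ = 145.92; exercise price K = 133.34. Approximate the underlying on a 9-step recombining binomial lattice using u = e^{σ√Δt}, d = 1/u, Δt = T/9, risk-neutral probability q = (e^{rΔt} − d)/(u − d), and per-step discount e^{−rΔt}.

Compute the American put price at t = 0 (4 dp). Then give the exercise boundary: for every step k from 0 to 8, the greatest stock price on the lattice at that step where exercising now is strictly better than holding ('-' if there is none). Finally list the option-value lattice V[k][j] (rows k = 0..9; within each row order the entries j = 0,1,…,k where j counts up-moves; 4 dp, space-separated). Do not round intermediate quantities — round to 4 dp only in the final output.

price = 5.0343
boundary = - - - 112.9876 103.7535 112.9876 103.7535 112.9876 123.0435
tree:
5.0343
8.2751 2.4266
13.2055 4.3207 0.8918
20.3524 7.4981 1.7514 0.1910
29.5865 12.6036 3.3810 0.4240 0.0000
38.0660 20.3524 6.3802 0.9413 0.0000 0.0000
45.8524 29.5865 11.6658 2.0895 0.0000 0.0000 0.0000
53.0025 38.0660 20.3524 4.6384 0.0000 0.0000 0.0000 0.0000
59.5682 45.8524 29.5865 10.2965 0.0000 0.0000 0.0000 0.0000 0.0000
65.5973 53.0025 38.0660 20.3524 0.0000 0.0000 0.0000 0.0000 0.0000 0.0000

Δt=0.12833  u=1.08900  d=0.91827  q=0.54446  discount=0.98890
step 9 (expiry): payoffs max(K−S,0) = 65.5973 53.0025 38.0660 20.3524 0.0000 0.0000 0.0000 0.0000 0.0000 0.0000
step 8: (k=8,j=0): S=73.7718, (K−S)⁺=59.5682, hold=58.0878 ⇒ V=59.5682 exercise | (k=8,j=1): S=87.4876, (K−S)⁺=45.8524, hold=44.3720 ⇒ V=45.8524 exercise | (k=8,j=2): S=103.7535, (K−S)⁺=29.5865, hold=28.1061 ⇒ V=29.5865 exercise | (k=8,j=3): S=123.0435, (K−S)⁺=10.2965, hold=9.1684 ⇒ V=10.2965 exercise | (k=8,j=4): S=145.9200, (K−S)⁺=0.0000, hold=0.0000 ⇒ V=0.0000 continue | (k=8,j=5): S=173.0497, (K−S)⁺=0.0000, hold=0.0000 ⇒ V=0.0000 continue | (k=8,j=6): S=205.2235, (K−S)⁺=0.0000, hold=0.0000 ⇒ V=0.0000 continue | (k=8,j=7): S=243.3791, (K−S)⁺=0.0000, hold=0.0000 ⇒ V=0.0000 continue | (k=8,j=8): S=288.6286, (K−S)⁺=0.0000, hold=0.0000 ⇒ V=0.0000 continue  boundary S*=123.0435
step 7: (k=7,j=0): S=80.3375, (K−S)⁺=53.0025, hold=51.5220 ⇒ V=53.0025 exercise | (k=7,j=1): S=95.2740, (K−S)⁺=38.0660, hold=36.5855 ⇒ V=38.0660 exercise | (k=7,j=2): S=112.9876, (K−S)⁺=20.3524, hold=18.8720 ⇒ V=20.3524 exercise | (k=7,j=3): S=133.9944, (K−S)⁺=0.0000, hold=4.6384 ⇒ V=4.6384 continue | (k=7,j=4): S=158.9069, (K−S)⁺=0.0000, hold=0.0000 ⇒ V=0.0000 continue | (k=7,j=5): S=188.4512, (K−S)⁺=0.0000, hold=0.0000 ⇒ V=0.0000 continue | (k=7,j=6): S=223.4885, (K−S)⁺=0.0000, hold=0.0000 ⇒ V=0.0000 continue | (k=7,j=7): S=265.0399, (K−S)⁺=0.0000, hold=0.0000 ⇒ V=0.0000 continue  boundary S*=112.9876
step 6: (k=6,j=0): S=87.4876, (K−S)⁺=45.8524, hold=44.3720 ⇒ V=45.8524 exercise | (k=6,j=1): S=103.7535, (K−S)⁺=29.5865, hold=28.1061 ⇒ V=29.5865 exercise | (k=6,j=2): S=123.0435, (K−S)⁺=10.2965, hold=11.6658 ⇒ V=11.6658 continue | (k=6,j=3): S=145.9200, (K−S)⁺=0.0000, hold=2.0895 ⇒ V=2.0895 continue | (k=6,j=4): S=173.0497, (K−S)⁺=0.0000, hold=0.0000 ⇒ V=0.0000 continue | (k=6,j=5): S=205.2235, (K−S)⁺=0.0000, hold=0.0000 ⇒ V=0.0000 continue | (k=6,j=6): S=243.3791, (K−S)⁺=0.0000, hold=0.0000 ⇒ V=0.0000 continue  boundary S*=103.7535
step 5: (k=5,j=0): S=95.2740, (K−S)⁺=38.0660, hold=36.5855 ⇒ V=38.0660 exercise | (k=5,j=1): S=112.9876, (K−S)⁺=20.3524, hold=19.6092 ⇒ V=20.3524 exercise | (k=5,j=2): S=133.9944, (K−S)⁺=0.0000, hold=6.3802 ⇒ V=6.3802 continue | (k=5,j=3): S=158.9069, (K−S)⁺=0.0000, hold=0.9413 ⇒ V=0.9413 continue | (k=5,j=4): S=188.4512, (K−S)⁺=0.0000, hold=0.0000 ⇒ V=0.0000 continue | (k=5,j=5): S=223.4885, (K−S)⁺=0.0000, hold=0.0000 ⇒ V=0.0000 continue  boundary S*=112.9876
step 4: (k=4,j=0): S=103.7535, (K−S)⁺=29.5865, hold=28.1061 ⇒ V=29.5865 exercise | (k=4,j=1): S=123.0435, (K−S)⁺=10.2965, hold=12.6036 ⇒ V=12.6036 continue | (k=4,j=2): S=145.9200, (K−S)⁺=0.0000, hold=3.3810 ⇒ V=3.3810 continue | (k=4,j=3): S=173.0497, (K−S)⁺=0.0000, hold=0.4240 ⇒ V=0.4240 continue | (k=4,j=4): S=205.2235, (K−S)⁺=0.0000, hold=0.0000 ⇒ V=0.0000 continue  boundary S*=103.7535
step 3: (k=3,j=0): S=112.9876, (K−S)⁺=20.3524, hold=20.1142 ⇒ V=20.3524 exercise | (k=3,j=1): S=133.9944, (K−S)⁺=0.0000, hold=7.4981 ⇒ V=7.4981 continue | (k=3,j=2): S=158.9069, (K−S)⁺=0.0000, hold=1.7514 ⇒ V=1.7514 continue | (k=3,j=3): S=188.4512, (K−S)⁺=0.0000, hold=0.1910 ⇒ V=0.1910 continue  boundary S*=112.9876
step 2: (k=2,j=0): S=123.0435, (K−S)⁺=10.2965, hold=13.2055 ⇒ V=13.2055 continue | (k=2,j=1): S=145.9200, (K−S)⁺=0.0000, hold=4.3207 ⇒ V=4.3207 continue | (k=2,j=2): S=173.0497, (K−S)⁺=0.0000, hold=0.8918 ⇒ V=0.8918 continue  boundary S*=-
step 1: (k=1,j=0): S=133.9944, (K−S)⁺=0.0000, hold=8.2751 ⇒ V=8.2751 continue | (k=1,j=1): S=158.9069, (K−S)⁺=0.0000, hold=2.4266 ⇒ V=2.4266 continue  boundary S*=-
step 0: (k=0,j=0): S=145.9200, (K−S)⁺=0.0000, hold=5.0343 ⇒ V=5.0343 continue  boundary S*=-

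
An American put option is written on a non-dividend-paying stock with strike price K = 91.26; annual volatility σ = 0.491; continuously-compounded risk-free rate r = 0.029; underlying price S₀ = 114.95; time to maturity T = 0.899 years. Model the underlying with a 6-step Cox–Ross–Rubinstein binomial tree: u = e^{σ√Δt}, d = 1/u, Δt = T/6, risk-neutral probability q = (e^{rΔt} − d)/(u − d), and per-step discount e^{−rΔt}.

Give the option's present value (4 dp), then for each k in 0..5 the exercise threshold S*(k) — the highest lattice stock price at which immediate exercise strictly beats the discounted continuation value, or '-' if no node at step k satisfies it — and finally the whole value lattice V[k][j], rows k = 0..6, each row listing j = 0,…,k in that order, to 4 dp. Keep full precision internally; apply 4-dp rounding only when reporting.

params: Δt=0.14983 u=1.20932 d=0.82691 q=0.46402 e^(-rΔt)=0.99566
t_6 payoffs: 54.5096 37.5142 12.6592 0.0000 0.0000 0.0000 0.0000
t_5: node(5,0) S=44.4430 payoff=46.8170 vs cont=46.4213 → 46.8170 [stop]  node(5,1) S=64.9959 payoff=26.2641 vs cont=25.8684 → 26.2641 [stop]  node(5,2) S=95.0535 payoff=0.0000 vs cont=6.7557 → 6.7557 [wait]  node(5,3) S=139.0113 payoff=0.0000 vs cont=0.0000 → 0.0000 [wait]  node(5,4) S=203.2976 payoff=0.0000 vs cont=0.0000 → 0.0000 [wait]  node(5,5) S=297.3132 payoff=0.0000 vs cont=0.0000 → 0.0000 [wait]  ⇒ S*(5)=64.9959
t_4: node(4,0) S=53.7458 payoff=37.5142 vs cont=37.1185 → 37.5142 [stop]  node(4,1) S=78.6008 payoff=12.6592 vs cont=17.1373 → 17.1373 [wait]  node(4,2) S=114.9500 payoff=0.0000 vs cont=3.6053 → 3.6053 [wait]  node(4,3) S=168.1090 payoff=0.0000 vs cont=0.0000 → 0.0000 [wait]  node(4,4) S=245.8517 payoff=0.0000 vs cont=0.0000 → 0.0000 [wait]  ⇒ S*(4)=53.7458
t_3: node(3,0) S=64.9959 payoff=26.2641 vs cont=27.9373 → 27.9373 [wait]  node(3,1) S=95.0535 payoff=0.0000 vs cont=10.8111 → 10.8111 [wait]  node(3,2) S=139.0113 payoff=0.0000 vs cont=1.9240 → 1.9240 [wait]  node(3,3) S=203.2976 payoff=0.0000 vs cont=0.0000 → 0.0000 [wait]  ⇒ S*(3)=-
t_2: node(2,0) S=78.6008 payoff=12.6592 vs cont=19.9038 → 19.9038 [wait]  node(2,1) S=114.9500 payoff=0.0000 vs cont=6.6584 → 6.6584 [wait]  node(2,2) S=168.1090 payoff=0.0000 vs cont=1.0268 → 1.0268 [wait]  ⇒ S*(2)=-
t_1: node(1,0) S=95.0535 payoff=0.0000 vs cont=13.6981 → 13.6981 [wait]  node(1,1) S=139.0113 payoff=0.0000 vs cont=4.0277 → 4.0277 [wait]  ⇒ S*(1)=-
t_0: node(0,0) S=114.9500 payoff=0.0000 vs cont=9.1709 → 9.1709 [wait]  ⇒ S*(0)=-

price = 9.1709
boundary = - - - - 53.7458 64.9959
tree:
9.1709
13.6981 4.0277
19.9038 6.6584 1.0268
27.9373 10.8111 1.9240 0.0000
37.5142 17.1373 3.6053 0.0000 0.0000
46.8170 26.2641 6.7557 0.0000 0.0000 0.0000
54.5096 37.5142 12.6592 0.0000 0.0000 0.0000 0.0000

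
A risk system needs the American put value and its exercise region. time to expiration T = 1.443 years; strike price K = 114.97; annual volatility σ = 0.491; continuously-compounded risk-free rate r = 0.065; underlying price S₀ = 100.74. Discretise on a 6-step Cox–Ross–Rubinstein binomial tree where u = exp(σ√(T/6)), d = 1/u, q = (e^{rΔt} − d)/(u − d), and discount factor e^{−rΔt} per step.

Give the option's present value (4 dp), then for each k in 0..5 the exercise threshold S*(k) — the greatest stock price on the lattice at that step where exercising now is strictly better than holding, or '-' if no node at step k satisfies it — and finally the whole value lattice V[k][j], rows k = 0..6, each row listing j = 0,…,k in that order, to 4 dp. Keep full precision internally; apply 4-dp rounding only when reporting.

Δt=0.24050  u=1.27225  d=0.78601  q=0.47249  discount=0.98449
step 6 (expiry): payoffs max(K−S,0) = 91.2148 76.5191 52.7322 14.2300 0.0000 0.0000 0.0000
step 5: (k=5,j=0): S=30.2226, (K−S)⁺=84.7474, hold=82.9641 ⇒ V=84.7474 exercise | (k=5,j=1): S=48.9193, (K−S)⁺=66.0507, hold=64.2674 ⇒ V=66.0507 exercise | (k=5,j=2): S=79.1823, (K−S)⁺=35.7877, hold=34.0044 ⇒ V=35.7877 exercise | (k=5,j=3): S=128.1669, (K−S)⁺=0.0000, hold=7.3900 ⇒ V=7.3900 continue | (k=5,j=4): S=207.4549, (K−S)⁺=0.0000, hold=0.0000 ⇒ V=0.0000 continue | (k=5,j=5): S=335.7929, (K−S)⁺=0.0000, hold=0.0000 ⇒ V=0.0000 continue  boundary S*=79.1823
step 4: (k=4,j=0): S=38.4509, (K−S)⁺=76.5191, hold=74.7358 ⇒ V=76.5191 exercise | (k=4,j=1): S=62.2378, (K−S)⁺=52.7322, hold=50.9489 ⇒ V=52.7322 exercise | (k=4,j=2): S=100.7400, (K−S)⁺=14.2300, hold=22.0230 ⇒ V=22.0230 continue | (k=4,j=3): S=163.0609, (K−S)⁺=0.0000, hold=3.8378 ⇒ V=3.8378 continue | (k=4,j=4): S=263.9354, (K−S)⁺=0.0000, hold=0.0000 ⇒ V=0.0000 continue  boundary S*=62.2378
step 3: (k=3,j=0): S=48.9193, (K−S)⁺=66.0507, hold=64.2674 ⇒ V=66.0507 exercise | (k=3,j=1): S=79.1823, (K−S)⁺=35.7877, hold=37.6294 ⇒ V=37.6294 continue | (k=3,j=2): S=128.1669, (K−S)⁺=0.0000, hold=13.2223 ⇒ V=13.2223 continue | (k=3,j=3): S=207.4549, (K−S)⁺=0.0000, hold=1.9931 ⇒ V=1.9931 continue  boundary S*=48.9193
step 2: (k=2,j=0): S=62.2378, (K−S)⁺=52.7322, hold=51.8056 ⇒ V=52.7322 exercise | (k=2,j=1): S=100.7400, (K−S)⁺=14.2300, hold=25.6924 ⇒ V=25.6924 continue | (k=2,j=2): S=163.0609, (K−S)⁺=0.0000, hold=7.7938 ⇒ V=7.7938 continue  boundary S*=62.2378
step 1: (k=1,j=0): S=79.1823, (K−S)⁺=35.7877, hold=39.3363 ⇒ V=39.3363 continue | (k=1,j=1): S=128.1669, (K−S)⁺=0.0000, hold=16.9681 ⇒ V=16.9681 continue  boundary S*=-
step 0: (k=0,j=0): S=100.7400, (K−S)⁺=14.2300, hold=28.3213 ⇒ V=28.3213 continue  boundary S*=-

price = 28.3213
boundary = - - 62.2378 48.9193 62.2378 79.1823
tree:
28.3213
39.3363 16.9681
52.7322 25.6924 7.7938
66.0507 37.6294 13.2223 1.9931
76.5191 52.7322 22.0230 3.8378 0.0000
84.7474 66.0507 35.7877 7.3900 0.0000 0.0000
91.2148 76.5191 52.7322 14.2300 0.0000 0.0000 0.0000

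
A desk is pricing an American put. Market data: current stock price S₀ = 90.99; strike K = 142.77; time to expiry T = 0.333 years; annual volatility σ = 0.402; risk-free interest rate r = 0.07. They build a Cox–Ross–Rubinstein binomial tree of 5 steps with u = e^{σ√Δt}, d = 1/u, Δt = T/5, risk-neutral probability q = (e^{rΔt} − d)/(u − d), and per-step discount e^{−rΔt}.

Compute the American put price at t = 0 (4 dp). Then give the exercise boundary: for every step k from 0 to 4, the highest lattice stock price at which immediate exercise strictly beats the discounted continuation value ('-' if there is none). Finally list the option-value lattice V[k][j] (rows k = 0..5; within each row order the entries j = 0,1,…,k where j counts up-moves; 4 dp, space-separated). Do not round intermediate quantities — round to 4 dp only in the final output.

price = 51.7800
boundary = 90.9900 100.9367 90.9900 100.9367 111.9708
tree:
51.7800
60.7465 41.8333
68.8294 51.7800 30.8621
76.1158 60.7465 41.8333 20.0297
82.6842 68.8294 51.7800 30.7992 9.2997
88.6053 76.1158 60.7465 41.8333 18.5590 0.0000

params: Δt=0.06660 u=1.10932 d=0.90146 q=0.49657 e^(-rΔt)=0.99535
t_5 payoffs: 88.6053 76.1158 60.7465 41.8333 18.5590 0.0000
t_4: node(4,0) S=60.0858 payoff=82.6842 vs cont=82.0202 → 82.6842 [stop]  node(4,1) S=73.9406 payoff=68.8294 vs cont=68.1654 → 68.8294 [stop]  node(4,2) S=90.9900 payoff=51.7800 vs cont=51.1160 → 51.7800 [stop]  node(4,3) S=111.9708 payoff=30.7992 vs cont=30.1352 → 30.7992 [stop]  node(4,4) S=137.7893 payoff=4.9807 vs cont=9.2997 → 9.2997 [wait]  ⇒ S*(4)=111.9708
t_3: node(3,0) S=66.6542 payoff=76.1158 vs cont=75.4518 → 76.1158 [stop]  node(3,1) S=82.0235 payoff=60.7465 vs cont=60.0825 → 60.7465 [stop]  node(3,2) S=100.9367 payoff=41.8333 vs cont=41.1692 → 41.8333 [stop]  node(3,3) S=124.2110 payoff=18.5590 vs cont=20.0297 → 20.0297 [wait]  ⇒ S*(3)=100.9367
t_2: node(2,0) S=73.9406 payoff=68.8294 vs cont=68.1654 → 68.8294 [stop]  node(2,1) S=90.9900 payoff=51.7800 vs cont=51.1160 → 51.7800 [stop]  node(2,2) S=111.9708 payoff=30.7992 vs cont=30.8621 → 30.8621 [wait]  ⇒ S*(2)=90.9900
t_1: node(1,0) S=82.0235 payoff=60.7465 vs cont=60.0825 → 60.7465 [stop]  node(1,1) S=100.9367 payoff=41.8333 vs cont=41.2003 → 41.8333 [stop]  ⇒ S*(1)=100.9367
t_0: node(0,0) S=90.9900 payoff=51.7800 vs cont=51.1160 → 51.7800 [stop]  ⇒ S*(0)=90.9900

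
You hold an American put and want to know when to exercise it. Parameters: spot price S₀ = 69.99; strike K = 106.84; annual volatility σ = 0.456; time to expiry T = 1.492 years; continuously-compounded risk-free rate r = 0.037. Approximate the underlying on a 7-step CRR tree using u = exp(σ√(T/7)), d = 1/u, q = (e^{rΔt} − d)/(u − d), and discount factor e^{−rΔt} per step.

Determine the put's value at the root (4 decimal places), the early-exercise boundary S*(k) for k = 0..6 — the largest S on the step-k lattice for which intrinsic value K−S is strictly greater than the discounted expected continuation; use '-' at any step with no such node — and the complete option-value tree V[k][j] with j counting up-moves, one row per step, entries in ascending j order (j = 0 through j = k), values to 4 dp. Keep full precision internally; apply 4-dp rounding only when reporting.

params: Δt=0.21314 u=1.23432 d=0.81016 q=0.46623 e^(-rΔt)=0.99214
t_7 payoffs: 90.8064 82.4119 69.6224 50.1369 20.4497 0.0000 0.0000 0.0000
t_6: node(6,0) S=19.7907 payoff=87.0493 vs cont=86.2100 → 87.0493 [stop]  node(6,1) S=30.1522 payoff=76.6878 vs cont=75.8485 → 76.6878 [stop]  node(6,2) S=45.9386 payoff=60.9014 vs cont=60.0621 → 60.9014 [stop]  node(6,3) S=69.9900 payoff=36.8500 vs cont=36.0107 → 36.8500 [stop]  node(6,4) S=106.6336 payoff=0.2064 vs cont=10.8297 → 10.8297 [wait]  node(6,5) S=162.4623 payoff=0.0000 vs cont=0.0000 → 0.0000 [wait]  node(6,6) S=247.5202 payoff=0.0000 vs cont=0.0000 → 0.0000 [wait]  ⇒ S*(6)=69.9900
t_5: node(5,0) S=24.4281 payoff=82.4119 vs cont=81.5726 → 82.4119 [stop]  node(5,1) S=37.2176 payoff=69.6224 vs cont=68.7831 → 69.6224 [stop]  node(5,2) S=56.7031 payoff=50.1369 vs cont=49.2976 → 50.1369 [stop]  node(5,3) S=86.3903 payoff=20.4497 vs cont=24.5244 → 24.5244 [wait]  node(5,4) S=131.6204 payoff=0.0000 vs cont=5.7352 → 5.7352 [wait]  node(5,5) S=200.5310 payoff=0.0000 vs cont=0.0000 → 0.0000 [wait]  ⇒ S*(5)=56.7031
t_4: node(4,0) S=30.1522 payoff=76.6878 vs cont=75.8485 → 76.6878 [stop]  node(4,1) S=45.9386 payoff=60.9014 vs cont=60.0621 → 60.9014 [stop]  node(4,2) S=69.9900 payoff=36.8500 vs cont=37.8956 → 37.8956 [wait]  node(4,3) S=106.6336 payoff=0.2064 vs cont=15.6405 → 15.6405 [wait]  node(4,4) S=162.4623 payoff=0.0000 vs cont=3.0372 → 3.0372 [wait]  ⇒ S*(4)=45.9386
t_3: node(3,0) S=37.2176 payoff=69.6224 vs cont=68.7831 → 69.6224 [stop]  node(3,1) S=56.7031 payoff=50.1369 vs cont=49.7813 → 50.1369 [stop]  node(3,2) S=86.3903 payoff=20.4497 vs cont=27.3034 → 27.3034 [wait]  node(3,3) S=131.6204 payoff=0.0000 vs cont=9.6878 → 9.6878 [wait]  ⇒ S*(3)=56.7031
t_2: node(2,0) S=45.9386 payoff=60.9014 vs cont=60.0621 → 60.9014 [stop]  node(2,1) S=69.9900 payoff=36.8500 vs cont=39.1811 → 39.1811 [wait]  node(2,2) S=106.6336 payoff=0.2064 vs cont=18.9406 → 18.9406 [wait]  ⇒ S*(2)=45.9386
t_1: node(1,0) S=56.7031 payoff=50.1369 vs cont=50.3759 → 50.3759 [wait]  node(1,1) S=86.3903 payoff=20.4497 vs cont=29.5107 → 29.5107 [wait]  ⇒ S*(1)=-
t_0: node(0,0) S=69.9900 payoff=36.8500 vs cont=40.3287 → 40.3287 [wait]  ⇒ S*(0)=-

price = 40.3287
boundary = - - 45.9386 56.7031 45.9386 56.7031 69.9900
tree:
40.3287
50.3759 29.5107
60.9014 39.1811 18.9406
69.6224 50.1369 27.3034 9.6878
76.6878 60.9014 37.8956 15.6405 3.0372
82.4119 69.6224 50.1369 24.5244 5.7352 0.0000
87.0493 76.6878 60.9014 36.8500 10.8297 0.0000 0.0000
90.8064 82.4119 69.6224 50.1369 20.4497 0.0000 0.0000 0.0000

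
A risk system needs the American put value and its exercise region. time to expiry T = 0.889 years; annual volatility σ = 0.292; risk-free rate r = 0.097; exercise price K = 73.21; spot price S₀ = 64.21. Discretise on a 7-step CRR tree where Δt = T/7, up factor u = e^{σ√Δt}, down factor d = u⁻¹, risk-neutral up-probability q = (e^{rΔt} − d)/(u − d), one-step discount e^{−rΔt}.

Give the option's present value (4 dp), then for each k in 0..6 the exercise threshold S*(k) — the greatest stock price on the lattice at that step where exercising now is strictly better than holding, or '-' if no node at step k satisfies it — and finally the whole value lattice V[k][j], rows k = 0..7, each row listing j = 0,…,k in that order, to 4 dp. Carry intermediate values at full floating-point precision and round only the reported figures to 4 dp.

params: Δt=0.12700 u=1.10967 d=0.90117 q=0.53346 e^(-rΔt)=0.98776
t_7 payoffs: 42.2177 35.0473 26.2180 15.3458 1.9583 0.0000 0.0000 0.0000
t_6: node(6,0) S=34.3911 payoff=38.8189 vs cont=37.9226 → 38.8189 [stop]  node(6,1) S=42.3479 payoff=30.8621 vs cont=29.9658 → 30.8621 [stop]  node(6,2) S=52.1455 payoff=21.0645 vs cont=20.1681 → 21.0645 [stop]  node(6,3) S=64.2100 payoff=9.0000 vs cont=8.1037 → 9.0000 [stop]  node(6,4) S=79.0657 payoff=0.0000 vs cont=0.9024 → 0.9024 [wait]  node(6,5) S=97.3585 payoff=0.0000 vs cont=0.0000 → 0.0000 [wait]  node(6,6) S=119.8835 payoff=0.0000 vs cont=0.0000 → 0.0000 [wait]  ⇒ S*(6)=64.2100
t_5: node(5,0) S=38.1627 payoff=35.0473 vs cont=34.1510 → 35.0473 [stop]  node(5,1) S=46.9920 payoff=26.2180 vs cont=25.3216 → 26.2180 [stop]  node(5,2) S=57.8642 payoff=15.3458 vs cont=14.4495 → 15.3458 [stop]  node(5,3) S=71.2517 payoff=1.9583 vs cont=4.6230 → 4.6230 [wait]  node(5,4) S=87.7366 payoff=0.0000 vs cont=0.4159 → 0.4159 [wait]  node(5,5) S=108.0355 payoff=0.0000 vs cont=0.0000 → 0.0000 [wait]  ⇒ S*(5)=57.8642
t_4: node(4,0) S=42.3479 payoff=30.8621 vs cont=29.9658 → 30.8621 [stop]  node(4,1) S=52.1455 payoff=21.0645 vs cont=20.1681 → 21.0645 [stop]  node(4,2) S=64.2100 payoff=9.0000 vs cont=9.5078 → 9.5078 [wait]  node(4,3) S=79.0657 payoff=0.0000 vs cont=2.3495 → 2.3495 [wait]  node(4,4) S=97.3585 payoff=0.0000 vs cont=0.1916 → 0.1916 [wait]  ⇒ S*(4)=52.1455
t_3: node(3,0) S=46.9920 payoff=26.2180 vs cont=25.3216 → 26.2180 [stop]  node(3,1) S=57.8642 payoff=15.3458 vs cont=14.7170 → 15.3458 [stop]  node(3,2) S=71.2517 payoff=1.9583 vs cont=5.6195 → 5.6195 [wait]  node(3,3) S=87.7366 payoff=0.0000 vs cont=1.1837 → 1.1837 [wait]  ⇒ S*(3)=57.8642
t_2: node(2,0) S=52.1455 payoff=21.0645 vs cont=20.1681 → 21.0645 [stop]  node(2,1) S=64.2100 payoff=9.0000 vs cont=10.0329 → 10.0329 [wait]  node(2,2) S=79.0657 payoff=0.0000 vs cont=3.2134 → 3.2134 [wait]  ⇒ S*(2)=52.1455
t_1: node(1,0) S=57.8642 payoff=15.3458 vs cont=14.9937 → 15.3458 [stop]  node(1,1) S=71.2517 payoff=1.9583 vs cont=6.3166 → 6.3166 [wait]  ⇒ S*(1)=57.8642
t_0: node(0,0) S=64.2100 payoff=9.0000 vs cont=10.4002 → 10.4002 [wait]  ⇒ S*(0)=-

price = 10.4002
boundary = - 57.8642 52.1455 57.8642 52.1455 57.8642 64.2100
tree:
10.4002
15.3458 6.3166
21.0645 10.0329 3.2134
26.2180 15.3458 5.6195 1.1837
30.8621 21.0645 9.5078 2.3495 0.1916
35.0473 26.2180 15.3458 4.6230 0.4159 0.0000
38.8189 30.8621 21.0645 9.0000 0.9024 0.0000 0.0000
42.2177 35.0473 26.2180 15.3458 1.9583 0.0000 0.0000 0.0000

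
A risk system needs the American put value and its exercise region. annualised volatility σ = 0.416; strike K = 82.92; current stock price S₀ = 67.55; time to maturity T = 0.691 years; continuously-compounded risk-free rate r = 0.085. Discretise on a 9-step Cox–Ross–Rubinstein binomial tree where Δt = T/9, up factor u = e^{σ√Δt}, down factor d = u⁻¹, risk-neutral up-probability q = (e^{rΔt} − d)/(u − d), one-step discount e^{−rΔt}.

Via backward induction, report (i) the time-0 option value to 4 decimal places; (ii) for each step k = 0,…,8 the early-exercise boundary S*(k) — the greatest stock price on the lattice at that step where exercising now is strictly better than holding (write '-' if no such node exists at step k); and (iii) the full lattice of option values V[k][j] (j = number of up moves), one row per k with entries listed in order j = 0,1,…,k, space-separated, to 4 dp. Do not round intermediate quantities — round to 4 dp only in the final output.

params: Δt=0.07678 u=1.12217 d=0.89113 q=0.49955 e^(-rΔt)=0.99350
t_9 payoffs: 58.9824 52.7759 44.9603 35.1183 22.7244 7.1171 0.0000 0.0000 0.0000 0.0000
t_8: node(8,0) S=26.8622 payoff=56.0578 vs cont=55.5184 → 56.0578 [stop]  node(8,1) S=33.8269 payoff=49.0931 vs cont=48.5537 → 49.0931 [stop]  node(8,2) S=42.5974 payoff=40.3226 vs cont=39.7832 → 40.3226 [stop]  node(8,3) S=53.6419 payoff=29.2781 vs cont=28.7387 → 29.2781 [stop]  node(8,4) S=67.5500 payoff=15.3700 vs cont=14.8306 → 15.3700 [stop]  node(8,5) S=85.0641 payoff=0.0000 vs cont=3.5386 → 3.5386 [wait]  node(8,6) S=107.1192 payoff=0.0000 vs cont=0.0000 → 0.0000 [wait]  node(8,7) S=134.8927 payoff=0.0000 vs cont=0.0000 → 0.0000 [wait]  node(8,8) S=169.8672 payoff=0.0000 vs cont=0.0000 → 0.0000 [wait]  ⇒ S*(8)=67.5500
t_7: node(7,0) S=30.1441 payoff=52.7759 vs cont=52.2366 → 52.7759 [stop]  node(7,1) S=37.9597 payoff=44.9603 vs cont=44.4209 → 44.9603 [stop]  node(7,2) S=47.8017 payoff=35.1183 vs cont=34.5789 → 35.1183 [stop]  node(7,3) S=60.1956 payoff=22.7244 vs cont=22.1850 → 22.7244 [stop]  node(7,4) S=75.8029 payoff=7.1171 vs cont=9.3980 → 9.3980 [wait]  node(7,5) S=95.4568 payoff=0.0000 vs cont=1.7593 → 1.7593 [wait]  node(7,6) S=120.2065 payoff=0.0000 vs cont=0.0000 → 0.0000 [wait]  node(7,7) S=151.3732 payoff=0.0000 vs cont=0.0000 → 0.0000 [wait]  ⇒ S*(7)=60.1956
t_6: node(6,0) S=33.8269 payoff=49.0931 vs cont=48.5537 → 49.0931 [stop]  node(6,1) S=42.5974 payoff=40.3226 vs cont=39.7832 → 40.3226 [stop]  node(6,2) S=53.6419 payoff=29.2781 vs cont=28.7387 → 29.2781 [stop]  node(6,3) S=67.5500 payoff=15.3700 vs cont=15.9627 → 15.9627 [wait]  node(6,4) S=85.0641 payoff=0.0000 vs cont=5.5458 → 5.5458 [wait]  node(6,5) S=107.1192 payoff=0.0000 vs cont=0.8747 → 0.8747 [wait]  node(6,6) S=134.8927 payoff=0.0000 vs cont=0.0000 → 0.0000 [wait]  ⇒ S*(6)=53.6419
t_5: node(5,0) S=37.9597 payoff=44.9603 vs cont=44.4209 → 44.9603 [stop]  node(5,1) S=47.8017 payoff=35.1183 vs cont=34.5789 → 35.1183 [stop]  node(5,2) S=60.1956 payoff=22.7244 vs cont=22.4791 → 22.7244 [stop]  node(5,3) S=75.8029 payoff=7.1171 vs cont=10.6889 → 10.6889 [wait]  node(5,4) S=95.4568 payoff=0.0000 vs cont=3.1915 → 3.1915 [wait]  node(5,5) S=120.2065 payoff=0.0000 vs cont=0.4349 → 0.4349 [wait]  ⇒ S*(5)=60.1956
t_4: node(4,0) S=42.5974 payoff=40.3226 vs cont=39.7832 → 40.3226 [stop]  node(4,1) S=53.6419 payoff=29.2781 vs cont=28.7387 → 29.2781 [stop]  node(4,2) S=67.5500 payoff=15.3700 vs cont=16.6033 → 16.6033 [wait]  node(4,3) S=85.0641 payoff=0.0000 vs cont=6.8984 → 6.8984 [wait]  node(4,4) S=107.1192 payoff=0.0000 vs cont=1.8026 → 1.8026 [wait]  ⇒ S*(4)=53.6419
t_3: node(3,0) S=47.8017 payoff=35.1183 vs cont=34.5789 → 35.1183 [stop]  node(3,1) S=60.1956 payoff=22.7244 vs cont=22.7971 → 22.7971 [wait]  node(3,2) S=75.8029 payoff=7.1171 vs cont=11.6787 → 11.6787 [wait]  node(3,3) S=95.4568 payoff=0.0000 vs cont=4.3245 → 4.3245 [wait]  ⇒ S*(3)=47.8017
t_2: node(2,0) S=53.6419 payoff=29.2781 vs cont=28.7748 → 29.2781 [stop]  node(2,1) S=67.5500 payoff=15.3700 vs cont=17.1307 → 17.1307 [wait]  node(2,2) S=85.0641 payoff=0.0000 vs cont=7.9528 → 7.9528 [wait]  ⇒ S*(2)=53.6419
t_1: node(1,0) S=60.1956 payoff=22.7244 vs cont=23.0589 → 23.0589 [wait]  node(1,1) S=75.8029 payoff=7.1171 vs cont=12.4643 → 12.4643 [wait]  ⇒ S*(1)=-
t_0: node(0,0) S=67.5500 payoff=15.3700 vs cont=17.6507 → 17.6507 [wait]  ⇒ S*(0)=-

price = 17.6507
boundary = - - 53.6419 47.8017 53.6419 60.1956 53.6419 60.1956 67.5500
tree:
17.6507
23.0589 12.4643
29.2781 17.1307 7.9528
35.1183 22.7971 11.6787 4.3245
40.3226 29.2781 16.6033 6.8984 1.8026
44.9603 35.1183 22.7244 10.6889 3.1915 0.4349
49.0931 40.3226 29.2781 15.9627 5.5458 0.8747 0.0000
52.7759 44.9603 35.1183 22.7244 9.3980 1.7593 0.0000 0.0000
56.0578 49.0931 40.3226 29.2781 15.3700 3.5386 0.0000 0.0000 0.0000
58.9824 52.7759 44.9603 35.1183 22.7244 7.1171 0.0000 0.0000 0.0000 0.0000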